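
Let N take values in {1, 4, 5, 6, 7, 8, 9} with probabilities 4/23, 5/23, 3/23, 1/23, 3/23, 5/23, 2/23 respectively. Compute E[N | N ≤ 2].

1

P(N ≤ 2) = 4/23.
Σ over the event: 1·4/23 = 4/23.
E[N | N ≤ 2] = (4/23) / (4/23) = 1.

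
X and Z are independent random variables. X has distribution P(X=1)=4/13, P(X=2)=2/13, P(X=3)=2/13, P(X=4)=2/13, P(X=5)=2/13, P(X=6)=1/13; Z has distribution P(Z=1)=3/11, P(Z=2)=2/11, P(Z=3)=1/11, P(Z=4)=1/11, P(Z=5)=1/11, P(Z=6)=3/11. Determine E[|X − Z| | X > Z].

P(X > Z) = 50/143.
Summing |X−Z|·P(x,y) over outcomes with X > Z gives 11/13.
E[|X − Z| | X > Z] = (11/13) / (50/143) = 121/50.

121/50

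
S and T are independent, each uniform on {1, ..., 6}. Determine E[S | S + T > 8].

5

Outcomes with S + T > 8: (3,6), (4,5), (4,6), (5,4), (5,5), (5,6), (6,3), (6,4), (6,5), (6,6), each with probability 1/36.
E[S | S + T > 8] = (3 + 4 + 4 + 5 + 5 + 5 + 6 + 6 + 6 + 6) / 10 = 5.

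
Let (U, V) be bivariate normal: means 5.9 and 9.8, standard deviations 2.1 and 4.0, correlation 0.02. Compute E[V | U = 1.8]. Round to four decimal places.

9.6438

For a bivariate normal, E[V | U=x] = μ_V + ρ·(σ_V/σ_U)·(x − μ_U).
E[V | U=1.8] = 9.8 + (0.02)·(4.0/2.1)·(1.8 − (5.9)) = 9.8 + (0.038095)·(-4.1) = 9.6438.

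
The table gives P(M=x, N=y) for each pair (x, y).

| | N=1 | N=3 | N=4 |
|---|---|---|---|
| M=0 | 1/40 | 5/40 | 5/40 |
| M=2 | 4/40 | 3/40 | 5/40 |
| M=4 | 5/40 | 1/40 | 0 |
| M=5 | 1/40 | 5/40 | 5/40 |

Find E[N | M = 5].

36/11

P(M = 5) = 11/40.
Σ N·P over the event = 1·(1/40) + 3·(5/40) + 4·(5/40) = 9/10.
E[N | M = 5] = (9/10) / (11/40) = 36/11.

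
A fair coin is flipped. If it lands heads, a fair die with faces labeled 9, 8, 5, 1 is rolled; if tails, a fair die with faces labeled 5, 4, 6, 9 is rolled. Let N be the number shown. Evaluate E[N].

E[N | heads] = (9+8+5+1)/4 = 23/4.
E[N | tails] = (5+4+6+9)/4 = 6.
E[N] = (1/2)·(23/4) + (1/2)·(6) = 47/8.

47/8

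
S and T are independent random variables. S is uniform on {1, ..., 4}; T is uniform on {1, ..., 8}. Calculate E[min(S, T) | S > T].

5/3

Outcomes with S > T: (2,1), (3,1), (3,2), (4,1), (4,2), (4,3), each with probability 1/32.
E[min(S, T) | S > T] = (1 + 1 + 2 + 1 + 2 + 3) / 6 = 5/3.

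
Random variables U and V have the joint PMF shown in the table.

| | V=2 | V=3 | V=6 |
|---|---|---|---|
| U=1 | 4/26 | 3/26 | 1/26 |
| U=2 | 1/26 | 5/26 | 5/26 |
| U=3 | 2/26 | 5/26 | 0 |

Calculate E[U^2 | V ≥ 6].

7/2

P(V ≥ 6) = 3/13.
Σ U^2·P over the event = 1·(1/26) + 4·(5/26) = 21/26.
E[U^2 | V ≥ 6] = (21/26) / (3/13) = 7/2.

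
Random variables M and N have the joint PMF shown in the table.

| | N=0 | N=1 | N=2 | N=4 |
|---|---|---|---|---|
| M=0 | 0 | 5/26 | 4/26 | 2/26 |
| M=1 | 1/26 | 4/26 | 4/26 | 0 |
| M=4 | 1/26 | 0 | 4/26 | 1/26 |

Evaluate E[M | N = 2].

P(N = 2) = 6/13.
Summing M·P(M=x,N=y) over the conditioning event gives 10/13.
E[M | N = 2] = (10/13) / (6/13) = 5/3.

5/3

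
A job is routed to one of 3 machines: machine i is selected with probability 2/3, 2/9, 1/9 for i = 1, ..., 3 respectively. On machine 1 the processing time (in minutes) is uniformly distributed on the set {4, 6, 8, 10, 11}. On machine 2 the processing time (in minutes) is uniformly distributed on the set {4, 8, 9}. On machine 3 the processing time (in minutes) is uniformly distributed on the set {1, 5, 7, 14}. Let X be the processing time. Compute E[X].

1351/180

E[X | machine 1] = (4+6+8+10+11)/5 = 39/5.
E[X | machine 2] = (4+8+9)/3 = 7.
E[X | machine 3] = (1+5+7+14)/4 = 27/4.
E[X] = (2/3)·(39/5) + (2/9)·(7) + (1/9)·(27/4) = 1351/180.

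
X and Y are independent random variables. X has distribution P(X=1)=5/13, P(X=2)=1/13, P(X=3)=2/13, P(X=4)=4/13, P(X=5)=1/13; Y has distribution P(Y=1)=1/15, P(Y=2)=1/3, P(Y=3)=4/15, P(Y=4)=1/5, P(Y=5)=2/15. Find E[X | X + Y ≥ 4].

P(X + Y ≥ 4) = 164/195.
Summing X·P(x,y) over outcomes with X + Y ≥ 4 gives 478/195.
E[X | X + Y ≥ 4] = (478/195) / (164/195) = 239/82.

239/82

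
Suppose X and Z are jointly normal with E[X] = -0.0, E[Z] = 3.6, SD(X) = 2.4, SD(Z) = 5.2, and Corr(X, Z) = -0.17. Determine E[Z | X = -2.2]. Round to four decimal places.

4.4103

E[Z | X=x] = μ_Z + ρ(σ_Z/σ_X)(x − μ_X) for jointly normal variables.
E[Z | X=-2.2] = 3.6 + (-0.17)·(5.2/2.4)·(-2.2 − (-0.0)) = 3.6 + (-0.36833)·(-2.2) = 4.4103.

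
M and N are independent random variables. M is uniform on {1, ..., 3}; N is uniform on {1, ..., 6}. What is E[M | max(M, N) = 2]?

Outcomes with max(M, N) = 2: (1,2), (2,1), (2,2), each with probability 1/18.
E[M | max(M, N) = 2] = (1 + 2 + 2) / 3 = 5/3.

5/3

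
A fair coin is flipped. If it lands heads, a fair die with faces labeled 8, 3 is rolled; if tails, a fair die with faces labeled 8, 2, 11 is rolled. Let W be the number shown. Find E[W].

E[W | heads] = (8+3)/2 = 11/2.
E[W | tails] = (8+2+11)/3 = 7.
By the law of total expectation,
E[W] = (1/2)·(11/2) + (1/2)·(7) = 25/4.

25/4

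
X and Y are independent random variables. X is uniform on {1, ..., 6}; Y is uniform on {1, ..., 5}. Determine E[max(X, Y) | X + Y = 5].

7/2

Outcomes with X + Y = 5: (1,4), (2,3), (3,2), (4,1), each with probability 1/30.
E[max(X, Y) | X + Y = 5] = (4 + 3 + 3 + 4) / 4 = 7/2.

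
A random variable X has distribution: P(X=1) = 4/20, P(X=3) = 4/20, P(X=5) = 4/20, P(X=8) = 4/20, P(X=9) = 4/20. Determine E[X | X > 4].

P(X > 4) = 3/5.
Σ over the event: 5·1/5 + 8·1/5 + 9·1/5 = 22/5.
E[X | X > 4] = (22/5) / (3/5) = 22/3.

22/3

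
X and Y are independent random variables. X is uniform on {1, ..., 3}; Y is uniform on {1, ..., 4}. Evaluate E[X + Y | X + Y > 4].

17/3

P(X + Y > 4) = 1/2.
Summing (X+Y)·P(x,y) over outcomes with X + Y > 4 gives 17/6.
E[X + Y | X + Y > 4] = (17/6) / (1/2) = 17/3.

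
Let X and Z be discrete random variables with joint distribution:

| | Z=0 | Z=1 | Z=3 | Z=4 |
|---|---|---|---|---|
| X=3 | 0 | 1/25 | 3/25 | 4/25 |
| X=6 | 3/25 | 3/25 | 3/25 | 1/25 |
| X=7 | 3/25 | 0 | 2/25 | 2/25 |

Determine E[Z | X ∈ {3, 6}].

7/3

P(X ∈ {3, 6}) = 18/25.
Σ Z·P over the event = 1·(1/25) + 3·(3/25) + 4·(4/25) + 0·(3/25) + 1·(3/25) + 3·(3/25) + 4·(1/25) = 42/25.
E[Z | X ∈ {3, 6}] = (42/25) / (18/25) = 7/3.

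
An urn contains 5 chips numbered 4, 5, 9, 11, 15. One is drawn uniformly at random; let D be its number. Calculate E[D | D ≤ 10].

P(D ≤ 10) = 3/5.
Σ over the event: 4·1/5 + 5·1/5 + 9·1/5 = 18/5.
E[D | D ≤ 10] = (18/5) / (3/5) = 6.

6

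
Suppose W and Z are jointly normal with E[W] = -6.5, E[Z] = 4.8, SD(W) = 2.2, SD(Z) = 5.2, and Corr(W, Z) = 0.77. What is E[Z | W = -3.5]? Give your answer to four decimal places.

10.2600

The regression of Z on W has slope ρ·σ_Z/σ_W and passes through (μ_W, μ_Z).
E[Z | W=-3.5] = 4.8 + (0.77)·(5.2/2.2)·(-3.5 − (-6.5)) = 4.8 + (1.82)·(3) = 10.2600.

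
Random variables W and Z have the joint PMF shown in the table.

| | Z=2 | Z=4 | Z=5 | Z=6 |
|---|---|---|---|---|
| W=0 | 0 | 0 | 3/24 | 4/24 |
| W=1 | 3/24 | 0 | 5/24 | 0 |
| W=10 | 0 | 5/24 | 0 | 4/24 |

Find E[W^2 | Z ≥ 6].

P(Z ≥ 6) = 1/3.
Σ W^2·P over the event = 0·(4/24) + 100·(4/24) = 50/3.
E[W^2 | Z ≥ 6] = (50/3) / (1/3) = 50.

50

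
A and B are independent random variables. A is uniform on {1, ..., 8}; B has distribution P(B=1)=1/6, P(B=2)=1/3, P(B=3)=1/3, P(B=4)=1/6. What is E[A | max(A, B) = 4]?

10/3

P(max(A, B) = 4) = 3/16.
Summing A·P(x,y) over outcomes with max(A, B) = 4 gives 5/8.
E[A | max(A, B) = 4] = (5/8) / (3/16) = 10/3.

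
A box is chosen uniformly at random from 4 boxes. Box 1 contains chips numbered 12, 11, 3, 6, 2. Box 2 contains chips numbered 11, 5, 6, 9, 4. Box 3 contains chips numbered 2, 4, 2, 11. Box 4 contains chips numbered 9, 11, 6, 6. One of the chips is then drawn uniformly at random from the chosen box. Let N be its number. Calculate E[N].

E[N | box 1] = (12+11+3+6+2)/5 = 34/5.
E[N | box 2] = (11+5+6+9+4)/5 = 7.
E[N | box 3] = (2+4+2+11)/4 = 19/4.
E[N | box 4] = (9+11+6+6)/4 = 8.
By the law of total expectation,
E[N] = (1/4)·(34/5) + (1/4)·(7) + (1/4)·(19/4) + (1/4)·(8) = 531/80.

531/80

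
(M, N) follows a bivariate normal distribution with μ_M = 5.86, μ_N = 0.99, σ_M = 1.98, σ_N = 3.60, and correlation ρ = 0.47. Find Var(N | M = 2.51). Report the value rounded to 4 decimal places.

The conditional variance in a bivariate normal is σ_N²(1 − ρ²), independent of x.
Var(N | M=2.51) = (3.60)²·(1 − (0.47)²) = 12.96·0.7791 = 10.0971.

10.0971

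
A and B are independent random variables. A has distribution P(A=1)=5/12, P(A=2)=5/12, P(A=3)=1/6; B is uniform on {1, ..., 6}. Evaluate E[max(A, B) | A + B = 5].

41/12

P(A + B = 5) = 1/6.
Summing max(A,B)·P(x,y) over outcomes with A + B = 5 gives 41/72.
E[max(A, B) | A + B = 5] = (41/72) / (1/6) = 41/12.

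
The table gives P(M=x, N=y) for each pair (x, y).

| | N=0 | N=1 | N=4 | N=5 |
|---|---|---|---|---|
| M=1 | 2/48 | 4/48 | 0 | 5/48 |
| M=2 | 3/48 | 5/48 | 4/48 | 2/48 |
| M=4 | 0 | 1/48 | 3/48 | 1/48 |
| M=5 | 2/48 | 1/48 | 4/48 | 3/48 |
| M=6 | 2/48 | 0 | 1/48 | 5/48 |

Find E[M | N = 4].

23/6

P(N = 4) = 1/4.
Σ M·P over the event = 2·(4/48) + 4·(3/48) + 5·(4/48) + 6·(1/48) = 23/24.
E[M | N = 4] = (23/24) / (1/4) = 23/6.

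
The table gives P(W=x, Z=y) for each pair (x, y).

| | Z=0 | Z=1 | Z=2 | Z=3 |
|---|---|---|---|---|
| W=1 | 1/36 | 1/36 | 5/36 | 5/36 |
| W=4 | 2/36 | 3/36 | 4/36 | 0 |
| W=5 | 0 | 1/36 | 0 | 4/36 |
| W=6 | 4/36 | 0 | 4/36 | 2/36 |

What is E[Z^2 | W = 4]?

P(W = 4) = 1/4.
Σ Z^2·P over the event = 0·(2/36) + 1·(3/36) + 4·(4/36) = 19/36.
E[Z^2 | W = 4] = (19/36) / (1/4) = 19/9.

19/9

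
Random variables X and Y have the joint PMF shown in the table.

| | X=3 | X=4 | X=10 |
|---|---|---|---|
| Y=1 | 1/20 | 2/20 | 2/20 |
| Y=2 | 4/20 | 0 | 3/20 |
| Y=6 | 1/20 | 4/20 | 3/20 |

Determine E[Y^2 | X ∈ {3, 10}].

25/2

P(X ∈ {3, 10}) = 7/10.
Σ Y^2·P over the event = 1·(1/20) + 4·(4/20) + 36·(1/20) + 1·(2/20) + 4·(3/20) + 36·(3/20) = 35/4.
E[Y^2 | X ∈ {3, 10}] = (35/4) / (7/10) = 25/2.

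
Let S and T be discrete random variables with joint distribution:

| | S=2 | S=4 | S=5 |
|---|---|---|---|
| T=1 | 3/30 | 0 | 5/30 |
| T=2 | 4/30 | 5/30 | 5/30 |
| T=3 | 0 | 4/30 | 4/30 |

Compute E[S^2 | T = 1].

137/8

P(T = 1) = 4/15.
Summing S^2·P(S=x,T=y) over the conditioning event gives 137/30.
E[S^2 | T = 1] = (137/30) / (4/15) = 137/8.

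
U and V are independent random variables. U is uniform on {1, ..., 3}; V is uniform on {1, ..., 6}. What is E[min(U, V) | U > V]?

4/3

P(U > V) = 1/6.
Summing min(U,V)·P(x,y) over outcomes with U > V gives 2/9.
E[min(U, V) | U > V] = (2/9) / (1/6) = 4/3.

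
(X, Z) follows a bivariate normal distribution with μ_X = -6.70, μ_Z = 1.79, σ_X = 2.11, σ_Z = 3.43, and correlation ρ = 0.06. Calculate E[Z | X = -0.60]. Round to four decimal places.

2.3850

E[Z | X=x] = μ_Z + ρ(σ_Z/σ_X)(x − μ_X) for jointly normal variables.
E[Z | X=-0.60] = 1.79 + (0.06)·(3.43/2.11)·(-0.60 − (-6.70)) = 1.79 + (0.097536)·(6.1) = 2.3850.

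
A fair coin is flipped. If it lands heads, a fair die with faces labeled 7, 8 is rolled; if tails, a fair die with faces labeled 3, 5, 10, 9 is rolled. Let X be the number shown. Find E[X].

E[X | heads] = (7+8)/2 = 15/2.
E[X | tails] = (3+5+10+9)/4 = 27/4.
By the law of total expectation,
E[X] = (1/2)·(15/2) + (1/2)·(27/4) = 57/8.

57/8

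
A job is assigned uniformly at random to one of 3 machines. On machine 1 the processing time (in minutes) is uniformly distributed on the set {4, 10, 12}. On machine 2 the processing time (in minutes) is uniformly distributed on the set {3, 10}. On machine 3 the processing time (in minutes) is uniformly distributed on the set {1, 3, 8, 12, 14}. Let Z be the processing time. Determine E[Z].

E[Z | machine 1] = (4+10+12)/3 = 26/3.
E[Z | machine 2] = (3+10)/2 = 13/2.
E[Z | machine 3] = (1+3+8+12+14)/5 = 38/5.
E[Z] = (1/3)·(26/3) + (1/3)·(13/2) + (1/3)·(38/5) = 683/90.

683/90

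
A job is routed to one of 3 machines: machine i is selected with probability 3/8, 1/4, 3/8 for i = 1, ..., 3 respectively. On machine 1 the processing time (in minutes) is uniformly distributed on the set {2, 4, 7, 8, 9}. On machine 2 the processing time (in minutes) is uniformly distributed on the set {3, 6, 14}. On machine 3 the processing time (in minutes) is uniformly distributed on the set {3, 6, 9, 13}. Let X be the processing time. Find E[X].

E[X | machine 1] = (2+4+7+8+9)/5 = 6.
E[X | machine 2] = (3+6+14)/3 = 23/3.
E[X | machine 3] = (3+6+9+13)/4 = 31/4.
By the law of total expectation,
E[X] = (3/8)·(6) + (1/4)·(23/3) + (3/8)·(31/4) = 679/96.

679/96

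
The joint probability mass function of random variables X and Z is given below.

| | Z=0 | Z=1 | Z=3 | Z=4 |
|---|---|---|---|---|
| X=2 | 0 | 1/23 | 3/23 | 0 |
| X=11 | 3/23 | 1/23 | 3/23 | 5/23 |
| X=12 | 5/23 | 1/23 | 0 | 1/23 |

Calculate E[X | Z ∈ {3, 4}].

53/6

P(Z ∈ {3, 4}) = 12/23.
Σ X·P over the event = 2·(3/23) + 11·(3/23) + 11·(5/23) + 12·(1/23) = 106/23.
E[X | Z ∈ {3, 4}] = (106/23) / (12/23) = 53/6.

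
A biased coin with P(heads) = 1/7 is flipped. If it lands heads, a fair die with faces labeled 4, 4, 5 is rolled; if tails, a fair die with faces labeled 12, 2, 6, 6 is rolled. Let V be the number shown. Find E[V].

E[V | heads] = (4+4+5)/3 = 13/3.
E[V | tails] = (12+2+6+6)/4 = 13/2.
By the law of total expectation,
E[V] = (1/7)·(13/3) + (6/7)·(13/2) = 130/21.

130/21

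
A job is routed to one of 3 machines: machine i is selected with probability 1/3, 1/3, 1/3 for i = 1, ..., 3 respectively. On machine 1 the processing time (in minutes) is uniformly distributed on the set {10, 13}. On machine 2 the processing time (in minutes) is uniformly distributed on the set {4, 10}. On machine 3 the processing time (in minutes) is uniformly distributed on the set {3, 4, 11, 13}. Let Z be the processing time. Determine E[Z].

E[Z | machine 1] = (10+13)/2 = 23/2.
E[Z | machine 2] = (4+10)/2 = 7.
E[Z | machine 3] = (3+4+11+13)/4 = 31/4.
E[Z] = (1/3)·(23/2) + (1/3)·(7) + (1/3)·(31/4) = 35/4.

35/4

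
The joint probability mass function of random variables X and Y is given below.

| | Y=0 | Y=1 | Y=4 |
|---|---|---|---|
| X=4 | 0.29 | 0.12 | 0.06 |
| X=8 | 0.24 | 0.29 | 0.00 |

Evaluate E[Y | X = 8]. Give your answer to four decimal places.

P(X = 8) = 0.53.
Σ Y·P over the event = 0·(0.24) + 1·(0.29) = 0.29.
E[Y | X = 8] = (0.29) / (0.53) = 0.5472.

0.5472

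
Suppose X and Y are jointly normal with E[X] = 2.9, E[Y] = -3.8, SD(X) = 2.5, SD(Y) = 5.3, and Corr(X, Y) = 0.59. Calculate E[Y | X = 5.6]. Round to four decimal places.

-0.4228

For a bivariate normal, E[Y | X=x] = μ_Y + ρ·(σ_Y/σ_X)·(x − μ_X).
E[Y | X=5.6] = -3.8 + (0.59)·(5.3/2.5)·(5.6 − (2.9)) = -3.8 + (1.2508)·(2.7) = -0.4228.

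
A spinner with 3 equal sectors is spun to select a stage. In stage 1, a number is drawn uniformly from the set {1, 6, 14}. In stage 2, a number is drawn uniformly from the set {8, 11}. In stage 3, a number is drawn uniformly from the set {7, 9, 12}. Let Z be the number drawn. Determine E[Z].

E[Z | stage 1] = (1+6+14)/3 = 7.
E[Z | stage 2] = (8+11)/2 = 19/2.
E[Z | stage 3] = (7+9+12)/3 = 28/3.
E[Z] = (1/3)·(7) + (1/3)·(19/2) + (1/3)·(28/3) = 155/18.

155/18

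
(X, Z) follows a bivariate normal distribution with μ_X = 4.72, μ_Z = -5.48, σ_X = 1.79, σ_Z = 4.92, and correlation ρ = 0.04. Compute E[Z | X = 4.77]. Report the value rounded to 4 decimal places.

-5.4745

E[Z | X=x] = μ_Z + ρ(σ_Z/σ_X)(x − μ_X) for jointly normal variables.
E[Z | X=4.77] = -5.48 + (0.04)·(4.92/1.79)·(4.77 − (4.72)) = -5.48 + (0.10994)·(0.05) = -5.4745.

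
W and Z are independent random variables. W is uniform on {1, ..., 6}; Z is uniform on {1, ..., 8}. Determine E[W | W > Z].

P(W > Z) = 5/16.
Summing W·P(x,y) over outcomes with W > Z gives 35/24.
E[W | W > Z] = (35/24) / (5/16) = 14/3.

14/3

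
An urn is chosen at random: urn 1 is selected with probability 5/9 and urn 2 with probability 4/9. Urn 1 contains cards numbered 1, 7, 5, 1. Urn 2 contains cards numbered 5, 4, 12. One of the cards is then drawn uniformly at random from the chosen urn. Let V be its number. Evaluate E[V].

E[V | urn 1] = (1+7+5+1)/4 = 7/2.
E[V | urn 2] = (5+4+12)/3 = 7.
By the law of total expectation,
E[V] = (5/9)·(7/2) + (4/9)·(7) = 91/18.

91/18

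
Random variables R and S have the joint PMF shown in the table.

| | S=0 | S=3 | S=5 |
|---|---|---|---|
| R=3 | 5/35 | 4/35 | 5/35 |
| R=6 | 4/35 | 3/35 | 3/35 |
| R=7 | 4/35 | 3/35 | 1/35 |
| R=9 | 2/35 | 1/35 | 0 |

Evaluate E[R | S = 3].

P(S = 3) = 11/35.
Σ R·P over the event = 3·(4/35) + 6·(3/35) + 7·(3/35) + 9·(1/35) = 12/7.
E[R | S = 3] = (12/7) / (11/35) = 60/11.

60/11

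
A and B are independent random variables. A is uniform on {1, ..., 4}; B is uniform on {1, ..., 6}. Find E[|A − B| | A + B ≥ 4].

2

P(A + B ≥ 4) = 7/8.
Summing |A−B|·P(x,y) over outcomes with A + B ≥ 4 gives 7/4.
E[|A − B| | A + B ≥ 4] = (7/4) / (7/8) = 2.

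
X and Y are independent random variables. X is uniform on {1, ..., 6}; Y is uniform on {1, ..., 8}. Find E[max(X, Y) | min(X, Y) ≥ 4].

94/15

P(min(X, Y) ≥ 4) = 5/16.
Summing max(X,Y)·P(x,y) over outcomes with min(X, Y) ≥ 4 gives 47/24.
E[max(X, Y) | min(X, Y) ≥ 4] = (47/24) / (5/16) = 94/15.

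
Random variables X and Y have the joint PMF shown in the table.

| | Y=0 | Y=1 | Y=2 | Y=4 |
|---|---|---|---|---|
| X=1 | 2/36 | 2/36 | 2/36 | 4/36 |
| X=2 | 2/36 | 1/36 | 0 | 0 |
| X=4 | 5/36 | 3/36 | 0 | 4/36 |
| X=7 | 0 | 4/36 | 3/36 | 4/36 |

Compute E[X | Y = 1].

22/5

P(Y = 1) = 5/18.
Σ X·P over the event = 1·(2/36) + 2·(1/36) + 4·(3/36) + 7·(4/36) = 11/9.
E[X | Y = 1] = (11/9) / (5/18) = 22/5.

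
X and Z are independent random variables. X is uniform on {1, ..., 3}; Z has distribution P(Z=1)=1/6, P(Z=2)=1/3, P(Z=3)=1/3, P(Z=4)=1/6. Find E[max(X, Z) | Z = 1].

2

P(Z = 1) = 1/6.
Summing max(X,Z)·P(x,y) over outcomes with Z = 1 gives 1/3.
E[max(X, Z) | Z = 1] = (1/3) / (1/6) = 2.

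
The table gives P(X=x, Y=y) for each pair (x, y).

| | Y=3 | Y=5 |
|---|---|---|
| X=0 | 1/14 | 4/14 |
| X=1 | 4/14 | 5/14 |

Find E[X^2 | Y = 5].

P(Y = 5) = 9/14.
Summing X^2·P(X=x,Y=y) over the conditioning event gives 5/14.
E[X^2 | Y = 5] = (5/14) / (9/14) = 5/9.

5/9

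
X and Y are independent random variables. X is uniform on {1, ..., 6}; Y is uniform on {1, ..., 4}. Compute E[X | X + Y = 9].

11/2

P(X + Y = 9) = 1/12.
Summing X·P(x,y) over outcomes with X + Y = 9 gives 11/24.
E[X | X + Y = 9] = (11/24) / (1/12) = 11/2.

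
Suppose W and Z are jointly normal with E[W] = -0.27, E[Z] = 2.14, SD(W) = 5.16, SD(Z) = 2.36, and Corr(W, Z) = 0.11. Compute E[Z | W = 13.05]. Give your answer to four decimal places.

2.8101

E[Z | W=x] = μ_Z + ρ(σ_Z/σ_W)(x − μ_W) for jointly normal variables.
E[Z | W=13.05] = 2.14 + (0.11)·(2.36/5.16)·(13.05 − (-0.27)) = 2.14 + (0.05031)·(13.32) = 2.8101.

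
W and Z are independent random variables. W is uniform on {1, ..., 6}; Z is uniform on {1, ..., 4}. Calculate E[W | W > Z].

32/7

P(W > Z) = 7/12.
Summing W·P(x,y) over outcomes with W > Z gives 8/3.
E[W | W > Z] = (8/3) / (7/12) = 32/7.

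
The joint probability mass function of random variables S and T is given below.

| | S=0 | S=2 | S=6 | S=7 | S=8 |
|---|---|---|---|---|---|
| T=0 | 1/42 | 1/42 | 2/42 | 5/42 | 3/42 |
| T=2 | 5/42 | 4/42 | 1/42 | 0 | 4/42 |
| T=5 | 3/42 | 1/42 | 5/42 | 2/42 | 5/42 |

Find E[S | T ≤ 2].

P(T ≤ 2) = 13/21.
Summing S·P(S=x,T=y) over the conditioning event gives 17/6.
E[S | T ≤ 2] = (17/6) / (13/21) = 119/26.

119/26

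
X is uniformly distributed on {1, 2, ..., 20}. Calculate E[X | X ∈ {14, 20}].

17

P(X ∈ {14, 20}) = 1/10.
Σ over the event: 14·1/20 + 20·1/20 = 17/10.
E[X | X ∈ {14, 20}] = (17/10) / (1/10) = 17.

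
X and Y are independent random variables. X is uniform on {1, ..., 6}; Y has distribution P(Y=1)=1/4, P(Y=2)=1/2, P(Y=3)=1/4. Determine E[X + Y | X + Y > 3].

P(X + Y > 3) = 5/6.
Summing (X+Y)·P(x,y) over outcomes with X + Y > 3 gives 121/24.
E[X + Y | X + Y > 3] = (121/24) / (5/6) = 121/20.

121/20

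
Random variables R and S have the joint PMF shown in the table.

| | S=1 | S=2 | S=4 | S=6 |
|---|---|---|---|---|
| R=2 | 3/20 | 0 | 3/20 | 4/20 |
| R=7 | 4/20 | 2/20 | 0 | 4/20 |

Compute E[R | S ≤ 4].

P(S ≤ 4) = 3/5.
Σ R·P over the event = 2·(3/20) + 2·(3/20) + 7·(4/20) + 7·(2/20) = 27/10.
E[R | S ≤ 4] = (27/10) / (3/5) = 9/2.

9/2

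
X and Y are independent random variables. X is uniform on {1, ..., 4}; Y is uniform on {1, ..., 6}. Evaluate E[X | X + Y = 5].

P(X + Y = 5) = 1/6.
Summing X·P(x,y) over outcomes with X + Y = 5 gives 5/12.
E[X | X + Y = 5] = (5/12) / (1/6) = 5/2.

5/2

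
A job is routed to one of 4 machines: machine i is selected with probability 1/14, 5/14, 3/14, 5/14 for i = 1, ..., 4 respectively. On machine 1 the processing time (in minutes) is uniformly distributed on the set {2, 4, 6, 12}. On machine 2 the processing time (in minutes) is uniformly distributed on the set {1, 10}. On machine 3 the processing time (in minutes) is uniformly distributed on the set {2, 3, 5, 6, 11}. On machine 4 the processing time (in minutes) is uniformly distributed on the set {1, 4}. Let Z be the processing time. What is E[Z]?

E[Z | machine 1] = (2+4+6+12)/4 = 6.
E[Z | machine 2] = (1+10)/2 = 11/2.
E[Z | machine 3] = (2+3+5+6+11)/5 = 27/5.
E[Z | machine 4] = (1+4)/2 = 5/2.
E[Z] = (1/14)·(6) + (5/14)·(11/2) + (3/14)·(27/5) + (5/14)·(5/2) = 311/70.

311/70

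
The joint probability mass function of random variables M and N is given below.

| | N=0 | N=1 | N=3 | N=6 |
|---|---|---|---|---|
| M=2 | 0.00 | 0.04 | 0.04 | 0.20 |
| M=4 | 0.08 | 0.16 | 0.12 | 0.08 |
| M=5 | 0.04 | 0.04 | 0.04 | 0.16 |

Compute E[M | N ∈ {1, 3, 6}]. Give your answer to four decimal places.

3.6364

P(N ∈ {1, 3, 6}) = 0.88.
Summing M·P(M=x,N=y) over the conditioning event gives 3.20.
E[M | N ∈ {1, 3, 6}] = (3.20) / (0.88) = 3.6364.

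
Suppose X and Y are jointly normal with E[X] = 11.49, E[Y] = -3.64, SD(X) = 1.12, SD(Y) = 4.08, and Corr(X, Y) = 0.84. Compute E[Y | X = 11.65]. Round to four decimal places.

-3.1504

The regression of Y on X has slope ρ·σ_Y/σ_X and passes through (μ_X, μ_Y).
E[Y | X=11.65] = -3.64 + (0.84)·(4.08/1.12)·(11.65 − (11.49)) = -3.64 + (3.06)·(0.16) = -3.1504.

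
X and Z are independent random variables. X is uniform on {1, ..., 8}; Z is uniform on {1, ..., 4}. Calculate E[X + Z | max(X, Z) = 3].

P(max(X, Z) = 3) = 5/32.
Summing (X+Z)·P(x,y) over outcomes with max(X, Z) = 3 gives 3/4.
E[X + Z | max(X, Z) = 3] = (3/4) / (5/32) = 24/5.

24/5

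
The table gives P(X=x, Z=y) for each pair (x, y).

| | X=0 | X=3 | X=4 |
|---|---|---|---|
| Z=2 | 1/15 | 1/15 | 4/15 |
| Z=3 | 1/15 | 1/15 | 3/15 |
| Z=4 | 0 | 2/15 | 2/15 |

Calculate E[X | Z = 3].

3

P(Z = 3) = 1/3.
Σ X·P over the event = 0·(1/15) + 3·(1/15) + 4·(3/15) = 1.
E[X | Z = 3] = (1) / (1/3) = 3.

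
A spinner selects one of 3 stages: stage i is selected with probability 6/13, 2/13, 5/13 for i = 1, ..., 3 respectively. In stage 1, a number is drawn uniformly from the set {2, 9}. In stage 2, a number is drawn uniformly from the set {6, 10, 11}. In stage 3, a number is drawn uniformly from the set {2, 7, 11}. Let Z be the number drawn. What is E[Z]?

E[Z | stage 1] = (2+9)/2 = 11/2.
E[Z | stage 2] = (6+10+11)/3 = 9.
E[Z | stage 3] = (2+7+11)/3 = 20/3.
E[Z] = (6/13)·(11/2) + (2/13)·(9) + (5/13)·(20/3) = 253/39.

253/39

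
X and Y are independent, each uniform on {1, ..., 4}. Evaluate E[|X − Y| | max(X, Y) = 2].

Outcomes with max(X, Y) = 2: (1,2), (2,1), (2,2), each with probability 1/16.
E[|X − Y| | max(X, Y) = 2] = (1 + 1 + 0) / 3 = 2/3.

2/3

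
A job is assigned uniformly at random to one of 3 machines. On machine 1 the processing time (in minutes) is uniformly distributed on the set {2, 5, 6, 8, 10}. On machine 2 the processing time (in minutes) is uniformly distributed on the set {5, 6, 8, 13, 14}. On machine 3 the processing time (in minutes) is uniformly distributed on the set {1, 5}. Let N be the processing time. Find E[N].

E[N | machine 1] = (2+5+6+8+10)/5 = 31/5.
E[N | machine 2] = (5+6+8+13+14)/5 = 46/5.
E[N | machine 3] = (1+5)/2 = 3.
E[N] = (1/3)·(31/5) + (1/3)·(46/5) + (1/3)·(3) = 92/15.

92/15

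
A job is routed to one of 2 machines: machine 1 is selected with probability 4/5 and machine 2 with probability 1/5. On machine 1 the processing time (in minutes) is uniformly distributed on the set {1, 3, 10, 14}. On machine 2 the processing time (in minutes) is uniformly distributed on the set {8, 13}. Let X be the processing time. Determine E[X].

77/10

E[X | machine 1] = (1+3+10+14)/4 = 7.
E[X | machine 2] = (8+13)/2 = 21/2.
E[X] = (4/5)·(7) + (1/5)·(21/2) = 77/10.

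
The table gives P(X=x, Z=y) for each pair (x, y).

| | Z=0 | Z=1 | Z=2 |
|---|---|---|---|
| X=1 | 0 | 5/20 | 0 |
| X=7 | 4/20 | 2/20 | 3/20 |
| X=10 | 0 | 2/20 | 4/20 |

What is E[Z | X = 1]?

1

P(X = 1) = 1/4.
Summing Z·P(X=x,Z=y) over the conditioning event gives 1/4.
E[Z | X = 1] = (1/4) / (1/4) = 1.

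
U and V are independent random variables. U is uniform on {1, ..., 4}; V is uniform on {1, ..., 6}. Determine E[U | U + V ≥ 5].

P(U + V ≥ 5) = 3/4.
Summing U·P(x,y) over outcomes with U + V ≥ 5 gives 25/12.
E[U | U + V ≥ 5] = (25/12) / (3/4) = 25/9.

25/9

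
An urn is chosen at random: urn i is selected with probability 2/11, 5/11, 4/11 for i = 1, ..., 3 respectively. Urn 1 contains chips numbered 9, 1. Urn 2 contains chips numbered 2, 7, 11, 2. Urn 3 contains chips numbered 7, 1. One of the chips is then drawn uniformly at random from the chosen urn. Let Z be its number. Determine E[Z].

107/22

E[Z | urn 1] = (9+1)/2 = 5.
E[Z | urn 2] = (2+7+11+2)/4 = 11/2.
E[Z | urn 3] = (7+1)/2 = 4.
By the law of total expectation,
E[Z] = (2/11)·(5) + (5/11)·(11/2) + (4/11)·(4) = 107/22.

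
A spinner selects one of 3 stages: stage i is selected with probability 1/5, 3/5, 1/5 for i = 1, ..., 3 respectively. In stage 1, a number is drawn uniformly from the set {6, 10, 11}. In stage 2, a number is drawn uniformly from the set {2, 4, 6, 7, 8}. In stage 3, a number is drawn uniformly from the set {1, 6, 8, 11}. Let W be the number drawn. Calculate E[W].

317/50

E[W | stage 1] = (6+10+11)/3 = 9.
E[W | stage 2] = (2+4+6+7+8)/5 = 27/5.
E[W | stage 3] = (1+6+8+11)/4 = 13/2.
By the law of total expectation,
E[W] = (1/5)·(9) + (3/5)·(27/5) + (1/5)·(13/2) = 317/50.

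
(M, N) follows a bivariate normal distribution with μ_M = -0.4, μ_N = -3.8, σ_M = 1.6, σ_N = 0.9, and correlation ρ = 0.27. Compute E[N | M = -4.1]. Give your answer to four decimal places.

The regression of N on M has slope ρ·σ_N/σ_M and passes through (μ_M, μ_N).
E[N | M=-4.1] = -3.8 + (0.27)·(0.9/1.6)·(-4.1 − (-0.4)) = -3.8 + (0.151875)·(-3.7) = -4.3619.

-4.3619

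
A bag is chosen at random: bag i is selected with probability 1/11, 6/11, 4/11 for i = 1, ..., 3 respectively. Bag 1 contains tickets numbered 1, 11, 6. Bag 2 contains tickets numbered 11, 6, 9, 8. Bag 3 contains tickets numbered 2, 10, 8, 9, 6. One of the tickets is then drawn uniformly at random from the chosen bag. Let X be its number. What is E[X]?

E[X | bag 1] = (1+11+6)/3 = 6.
E[X | bag 2] = (11+6+9+8)/4 = 17/2.
E[X | bag 3] = (2+10+8+9+6)/5 = 7.
E[X] = (1/11)·(6) + (6/11)·(17/2) + (4/11)·(7) = 85/11.

85/11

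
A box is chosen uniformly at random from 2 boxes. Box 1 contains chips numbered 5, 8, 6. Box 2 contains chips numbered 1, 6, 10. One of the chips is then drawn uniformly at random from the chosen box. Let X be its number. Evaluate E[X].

E[X | box 1] = (5+8+6)/3 = 19/3.
E[X | box 2] = (1+6+10)/3 = 17/3.
By the law of total expectation,
E[X] = (1/2)·(19/3) + (1/2)·(17/3) = 6.

6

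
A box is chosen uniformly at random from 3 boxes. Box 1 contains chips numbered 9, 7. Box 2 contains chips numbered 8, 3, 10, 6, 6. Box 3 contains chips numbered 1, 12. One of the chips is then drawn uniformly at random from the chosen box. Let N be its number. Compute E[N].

211/30

E[N | box 1] = (9+7)/2 = 8.
E[N | box 2] = (8+3+10+6+6)/5 = 33/5.
E[N | box 3] = (1+12)/2 = 13/2.
E[N] = (1/3)·(8) + (1/3)·(33/5) + (1/3)·(13/2) = 211/30.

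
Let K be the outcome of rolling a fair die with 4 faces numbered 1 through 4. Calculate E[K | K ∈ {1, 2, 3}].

2

P(K ∈ {1, 2, 3}) = 3/4.
Σ over the event: 1·1/4 + 2·1/4 + 3·1/4 = 3/2.
E[K | K ∈ {1, 2, 3}] = (3/2) / (3/4) = 2.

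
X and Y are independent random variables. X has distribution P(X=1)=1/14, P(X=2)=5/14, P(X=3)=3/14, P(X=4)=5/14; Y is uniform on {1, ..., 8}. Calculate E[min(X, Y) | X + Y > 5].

233/82

P(X + Y > 5) = 41/56.
Summing min(X,Y)·P(x,y) over outcomes with X + Y > 5 gives 233/112.
E[min(X, Y) | X + Y > 5] = (233/112) / (41/56) = 233/82.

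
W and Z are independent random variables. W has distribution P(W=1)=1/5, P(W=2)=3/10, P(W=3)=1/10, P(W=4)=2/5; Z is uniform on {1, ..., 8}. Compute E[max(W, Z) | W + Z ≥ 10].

123/17

P(W + Z ≥ 10) = 17/80.
Summing max(W,Z)·P(x,y) over outcomes with W + Z ≥ 10 gives 123/80.
E[max(W, Z) | W + Z ≥ 10] = (123/80) / (17/80) = 123/17.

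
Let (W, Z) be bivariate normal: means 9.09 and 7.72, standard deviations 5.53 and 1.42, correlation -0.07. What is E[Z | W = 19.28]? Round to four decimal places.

E[Z | W=x] = μ_Z + ρ(σ_Z/σ_W)(x − μ_W) for jointly normal variables.
E[Z | W=19.28] = 7.72 + (-0.07)·(1.42/5.53)·(19.28 − (9.09)) = 7.72 + (-0.017975)·(10.19) = 7.5368.

7.5368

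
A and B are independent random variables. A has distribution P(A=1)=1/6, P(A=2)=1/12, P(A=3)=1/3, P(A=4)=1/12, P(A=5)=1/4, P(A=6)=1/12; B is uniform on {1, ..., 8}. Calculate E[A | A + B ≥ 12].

26/5

P(A + B ≥ 12) = 5/48.
Summing A·P(x,y) over outcomes with A + B ≥ 12 gives 13/24.
E[A | A + B ≥ 12] = (13/24) / (5/48) = 26/5.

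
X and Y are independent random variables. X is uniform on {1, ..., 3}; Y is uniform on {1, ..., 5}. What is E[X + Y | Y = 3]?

Outcomes with Y = 3: (1,3), (2,3), (3,3), each with probability 1/15.
E[X + Y | Y = 3] = (4 + 5 + 6) / 3 = 5.

5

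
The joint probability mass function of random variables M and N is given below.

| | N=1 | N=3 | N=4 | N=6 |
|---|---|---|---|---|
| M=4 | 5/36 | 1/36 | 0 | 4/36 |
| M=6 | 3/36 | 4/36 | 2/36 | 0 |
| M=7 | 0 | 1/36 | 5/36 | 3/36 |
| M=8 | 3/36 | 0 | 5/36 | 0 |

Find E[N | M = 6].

P(M = 6) = 1/4.
Summing N·P(M=x,N=y) over the conditioning event gives 23/36.
E[N | M = 6] = (23/36) / (1/4) = 23/9.

23/9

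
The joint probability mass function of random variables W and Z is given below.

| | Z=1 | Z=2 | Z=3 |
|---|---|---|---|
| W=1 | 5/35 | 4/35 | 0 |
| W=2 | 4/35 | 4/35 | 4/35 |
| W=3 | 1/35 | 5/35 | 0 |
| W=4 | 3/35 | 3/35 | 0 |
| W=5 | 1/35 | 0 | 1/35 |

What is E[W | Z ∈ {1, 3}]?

P(Z ∈ {1, 3}) = 19/35.
Σ W·P over the event = 1·(5/35) + 2·(4/35) + 2·(4/35) + 3·(1/35) + 4·(3/35) + 5·(1/35) + 5·(1/35) = 46/35.
E[W | Z ∈ {1, 3}] = (46/35) / (19/35) = 46/19.

46/19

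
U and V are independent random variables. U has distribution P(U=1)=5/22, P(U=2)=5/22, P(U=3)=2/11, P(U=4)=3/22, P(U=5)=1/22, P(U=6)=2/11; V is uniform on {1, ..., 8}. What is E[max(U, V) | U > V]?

P(U > V) = 23/88.
Summing max(U,V)·P(x,y) over outcomes with U > V gives 105/88.
E[max(U, V) | U > V] = (105/88) / (23/88) = 105/23.

105/23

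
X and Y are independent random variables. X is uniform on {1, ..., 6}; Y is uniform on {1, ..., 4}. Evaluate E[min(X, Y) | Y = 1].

1

Outcomes with Y = 1: (1,1), (2,1), (3,1), (4,1), (5,1), (6,1), each with probability 1/24.
E[min(X, Y) | Y = 1] = (1 + 1 + 1 + 1 + 1 + 1) / 6 = 1.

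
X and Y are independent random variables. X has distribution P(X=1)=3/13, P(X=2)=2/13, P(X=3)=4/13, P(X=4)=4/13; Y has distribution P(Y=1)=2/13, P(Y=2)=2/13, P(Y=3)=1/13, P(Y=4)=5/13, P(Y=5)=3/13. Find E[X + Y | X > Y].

5

P(X > Y) = 40/169.
Summing (X+Y)·P(x,y) over outcomes with X > Y gives 200/169.
E[X + Y | X > Y] = (200/169) / (40/169) = 5.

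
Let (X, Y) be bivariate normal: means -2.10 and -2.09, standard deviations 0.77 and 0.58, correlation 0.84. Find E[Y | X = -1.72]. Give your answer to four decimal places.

For a bivariate normal, E[Y | X=x] = μ_Y + ρ·(σ_Y/σ_X)·(x − μ_X).
E[Y | X=-1.72] = -2.09 + (0.84)·(0.58/0.77)·(-1.72 − (-2.10)) = -2.09 + (0.63273)·(0.38) = -1.8496.

-1.8496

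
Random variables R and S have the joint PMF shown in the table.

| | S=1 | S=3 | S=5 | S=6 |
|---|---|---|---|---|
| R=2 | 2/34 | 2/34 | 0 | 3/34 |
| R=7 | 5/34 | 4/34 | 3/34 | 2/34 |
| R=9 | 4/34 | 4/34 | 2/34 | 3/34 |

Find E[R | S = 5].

39/5

P(S = 5) = 5/34.
Σ R·P over the event = 7·(3/34) + 9·(2/34) = 39/34.
E[R | S = 5] = (39/34) / (5/34) = 39/5.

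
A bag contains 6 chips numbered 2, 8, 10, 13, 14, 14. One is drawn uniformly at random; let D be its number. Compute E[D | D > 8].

51/4

P(D > 8) = 2/3.
Σ over the event: 10·1/6 + 13·1/6 + 14·1/3 = 17/2.
E[D | D > 8] = (17/2) / (2/3) = 51/4.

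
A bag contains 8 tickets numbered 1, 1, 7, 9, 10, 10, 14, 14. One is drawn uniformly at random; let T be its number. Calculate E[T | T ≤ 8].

P(T ≤ 8) = 3/8.
Σ over the event: 1·1/4 + 7·1/8 = 9/8.
E[T | T ≤ 8] = (9/8) / (3/8) = 3.

3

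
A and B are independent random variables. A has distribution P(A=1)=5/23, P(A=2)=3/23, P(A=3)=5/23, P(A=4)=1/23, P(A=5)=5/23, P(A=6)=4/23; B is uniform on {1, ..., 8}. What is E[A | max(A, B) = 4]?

42/17

P(max(A, B) = 4) = 17/184.
Summing A·P(x,y) over outcomes with max(A, B) = 4 gives 21/92.
E[A | max(A, B) = 4] = (21/92) / (17/184) = 42/17.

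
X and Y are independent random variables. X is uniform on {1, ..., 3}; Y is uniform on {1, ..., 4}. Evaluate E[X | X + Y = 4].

Outcomes with X + Y = 4: (1,3), (2,2), (3,1), each with probability 1/12.
E[X | X + Y = 4] = (1 + 2 + 3) / 3 = 2.

2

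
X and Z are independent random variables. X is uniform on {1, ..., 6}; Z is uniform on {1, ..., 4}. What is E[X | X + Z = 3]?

3/2

Outcomes with X + Z = 3: (1,2), (2,1), each with probability 1/24.
E[X | X + Z = 3] = (1 + 2) / 2 = 3/2.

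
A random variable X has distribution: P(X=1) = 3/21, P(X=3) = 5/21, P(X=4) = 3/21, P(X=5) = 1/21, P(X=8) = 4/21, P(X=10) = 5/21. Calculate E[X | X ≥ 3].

P(X ≥ 3) = 6/7.
Σ over the event: 3·5/21 + 4·1/7 + 5·1/21 + 8·4/21 + 10·5/21 = 38/7.
E[X | X ≥ 3] = (38/7) / (6/7) = 19/3.

19/3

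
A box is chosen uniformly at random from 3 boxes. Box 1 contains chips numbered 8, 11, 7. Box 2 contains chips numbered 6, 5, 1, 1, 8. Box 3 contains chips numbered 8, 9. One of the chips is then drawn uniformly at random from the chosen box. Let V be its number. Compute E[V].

E[V | box 1] = (8+11+7)/3 = 26/3.
E[V | box 2] = (6+5+1+1+8)/5 = 21/5.
E[V | box 3] = (8+9)/2 = 17/2.
E[V] = (1/3)·(26/3) + (1/3)·(21/5) + (1/3)·(17/2) = 641/90.

641/90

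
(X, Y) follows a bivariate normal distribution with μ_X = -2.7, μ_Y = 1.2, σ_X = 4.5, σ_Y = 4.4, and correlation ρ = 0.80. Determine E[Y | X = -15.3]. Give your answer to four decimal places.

-8.6560

For a bivariate normal, E[Y | X=x] = μ_Y + ρ·(σ_Y/σ_X)·(x − μ_X).
E[Y | X=-15.3] = 1.2 + (0.80)·(4.4/4.5)·(-15.3 − (-2.7)) = 1.2 + (0.78222)·(-12.6) = -8.6560.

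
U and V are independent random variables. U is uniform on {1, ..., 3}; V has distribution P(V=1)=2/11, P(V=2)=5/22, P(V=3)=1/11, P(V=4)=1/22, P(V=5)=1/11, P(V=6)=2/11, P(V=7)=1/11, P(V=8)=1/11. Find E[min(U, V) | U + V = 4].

P(U + V = 4) = 1/6.
Summing min(U,V)·P(x,y) over outcomes with U + V = 4 gives 8/33.
E[min(U, V) | U + V = 4] = (8/33) / (1/6) = 16/11.

16/11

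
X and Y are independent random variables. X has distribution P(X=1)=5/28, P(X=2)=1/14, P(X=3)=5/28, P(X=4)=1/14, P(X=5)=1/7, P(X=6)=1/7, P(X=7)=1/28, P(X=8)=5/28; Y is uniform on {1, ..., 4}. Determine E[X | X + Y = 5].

16/7

P(X + Y = 5) = 1/8.
Summing X·P(x,y) over outcomes with X + Y = 5 gives 2/7.
E[X | X + Y = 5] = (2/7) / (1/8) = 16/7.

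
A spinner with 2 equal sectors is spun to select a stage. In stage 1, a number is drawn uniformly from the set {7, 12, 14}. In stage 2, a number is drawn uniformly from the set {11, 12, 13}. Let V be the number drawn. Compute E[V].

23/2

E[V | stage 1] = (7+12+14)/3 = 11.
E[V | stage 2] = (11+12+13)/3 = 12.
E[V] = (1/2)·(11) + (1/2)·(12) = 23/2.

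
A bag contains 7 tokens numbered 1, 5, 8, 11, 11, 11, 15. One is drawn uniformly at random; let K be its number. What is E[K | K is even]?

8

P(K is even) = 1/7.
Σ over the event: 8·1/7 = 8/7.
E[K | K is even] = (8/7) / (1/7) = 8.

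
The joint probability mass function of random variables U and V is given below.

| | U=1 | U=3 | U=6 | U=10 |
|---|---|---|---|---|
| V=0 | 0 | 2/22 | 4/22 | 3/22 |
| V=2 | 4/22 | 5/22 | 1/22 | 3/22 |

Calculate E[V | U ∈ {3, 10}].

P(U ∈ {3, 10}) = 13/22.
Summing V·P(U=x,V=y) over the conditioning event gives 8/11.
E[V | U ∈ {3, 10}] = (8/11) / (13/22) = 16/13.

16/13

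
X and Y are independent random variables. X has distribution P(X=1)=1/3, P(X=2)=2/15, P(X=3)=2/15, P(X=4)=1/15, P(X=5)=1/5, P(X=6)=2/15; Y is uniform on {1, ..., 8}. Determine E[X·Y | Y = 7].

P(Y = 7) = 1/8.
Summing XY·P(x,y) over outcomes with Y = 7 gives 161/60.
E[X·Y | Y = 7] = (161/60) / (1/8) = 322/15.

322/15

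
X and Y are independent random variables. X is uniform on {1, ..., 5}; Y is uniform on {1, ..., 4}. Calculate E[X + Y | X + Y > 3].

6

P(X + Y > 3) = 17/20.
Summing (X+Y)·P(x,y) over outcomes with X + Y > 3 gives 51/10.
E[X + Y | X + Y > 3] = (51/10) / (17/20) = 6.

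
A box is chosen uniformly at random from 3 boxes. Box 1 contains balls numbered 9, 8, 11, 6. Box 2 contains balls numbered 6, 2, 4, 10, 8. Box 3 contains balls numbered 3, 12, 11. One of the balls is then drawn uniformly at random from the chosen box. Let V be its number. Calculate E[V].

E[V | box 1] = (9+8+11+6)/4 = 17/2.
E[V | box 2] = (6+2+4+10+8)/5 = 6.
E[V | box 3] = (3+12+11)/3 = 26/3.
E[V] = (1/3)·(17/2) + (1/3)·(6) + (1/3)·(26/3) = 139/18.

139/18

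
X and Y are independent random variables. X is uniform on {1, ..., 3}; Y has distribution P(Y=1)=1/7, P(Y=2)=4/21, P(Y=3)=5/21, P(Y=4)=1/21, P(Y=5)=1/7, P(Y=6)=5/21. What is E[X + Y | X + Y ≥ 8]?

P(X + Y ≥ 8) = 13/63.
Summing (X+Y)·P(x,y) over outcomes with X + Y ≥ 8 gives 109/63.
E[X + Y | X + Y ≥ 8] = (109/63) / (13/63) = 109/13.

109/13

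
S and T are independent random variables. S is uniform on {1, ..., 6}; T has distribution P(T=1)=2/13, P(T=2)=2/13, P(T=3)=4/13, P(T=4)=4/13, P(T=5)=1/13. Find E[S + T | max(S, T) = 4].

P(max(S, T) = 4) = 4/13.
Summing (S+T)·P(x,y) over outcomes with max(S, T) = 4 gives 77/39.
E[S + T | max(S, T) = 4] = (77/39) / (4/13) = 77/12.

77/12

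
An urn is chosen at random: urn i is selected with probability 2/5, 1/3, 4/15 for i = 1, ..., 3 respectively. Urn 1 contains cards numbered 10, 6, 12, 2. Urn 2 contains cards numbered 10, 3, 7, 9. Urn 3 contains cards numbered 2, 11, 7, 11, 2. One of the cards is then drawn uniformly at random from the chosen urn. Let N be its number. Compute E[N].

2153/300

E[N | urn 1] = (10+6+12+2)/4 = 15/2.
E[N | urn 2] = (10+3+7+9)/4 = 29/4.
E[N | urn 3] = (2+11+7+11+2)/5 = 33/5.
By the law of total expectation,
E[N] = (2/5)·(15/2) + (1/3)·(29/4) + (4/15)·(33/5) = 2153/300.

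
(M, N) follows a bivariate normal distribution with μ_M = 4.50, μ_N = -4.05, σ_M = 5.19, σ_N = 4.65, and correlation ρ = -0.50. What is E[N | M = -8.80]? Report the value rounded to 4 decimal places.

For a bivariate normal, E[N | M=x] = μ_N + ρ·(σ_N/σ_M)·(x − μ_M).
E[N | M=-8.80] = -4.05 + (-0.50)·(4.65/5.19)·(-8.80 − (4.50)) = -4.05 + (-0.44798)·(-13.3) = 1.9081.

1.9081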